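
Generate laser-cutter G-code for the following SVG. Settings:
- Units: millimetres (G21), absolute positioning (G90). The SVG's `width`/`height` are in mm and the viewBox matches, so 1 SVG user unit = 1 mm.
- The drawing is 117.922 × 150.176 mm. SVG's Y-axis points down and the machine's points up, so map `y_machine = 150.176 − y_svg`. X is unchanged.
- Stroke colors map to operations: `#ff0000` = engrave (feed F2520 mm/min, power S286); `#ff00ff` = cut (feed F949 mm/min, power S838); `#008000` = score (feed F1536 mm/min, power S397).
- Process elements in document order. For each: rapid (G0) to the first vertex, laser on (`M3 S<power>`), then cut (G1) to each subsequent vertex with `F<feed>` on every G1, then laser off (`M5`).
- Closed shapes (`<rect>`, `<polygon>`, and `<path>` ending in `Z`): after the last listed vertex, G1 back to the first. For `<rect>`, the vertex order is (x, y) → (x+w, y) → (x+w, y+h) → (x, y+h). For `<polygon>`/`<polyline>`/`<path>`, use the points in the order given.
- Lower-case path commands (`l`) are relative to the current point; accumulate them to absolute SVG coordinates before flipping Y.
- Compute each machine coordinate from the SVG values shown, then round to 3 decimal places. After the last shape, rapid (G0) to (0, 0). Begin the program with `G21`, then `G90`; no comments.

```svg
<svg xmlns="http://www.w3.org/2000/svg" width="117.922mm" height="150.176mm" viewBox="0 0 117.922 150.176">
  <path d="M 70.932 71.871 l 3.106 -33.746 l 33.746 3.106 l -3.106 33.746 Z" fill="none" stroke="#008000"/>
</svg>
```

G21
G90
G0 X70.932 Y78.305
M3 S397
G1 X74.038 Y112.051 F1536
G1 X107.784 Y108.945 F1536
G1 X104.678 Y75.199 F1536
G1 X70.932 Y78.305 F1536
M5
G0 X0.000 Y0.000

1 u = 1 mm; y_m = 150.176 − y.

[1] `<path>` regular polygon, #008000→score S397 F1536: (70.932,78.305) → (74.038,112.051) → (107.784,108.945) → (104.678,75.199) → (70.932,78.305) (closed)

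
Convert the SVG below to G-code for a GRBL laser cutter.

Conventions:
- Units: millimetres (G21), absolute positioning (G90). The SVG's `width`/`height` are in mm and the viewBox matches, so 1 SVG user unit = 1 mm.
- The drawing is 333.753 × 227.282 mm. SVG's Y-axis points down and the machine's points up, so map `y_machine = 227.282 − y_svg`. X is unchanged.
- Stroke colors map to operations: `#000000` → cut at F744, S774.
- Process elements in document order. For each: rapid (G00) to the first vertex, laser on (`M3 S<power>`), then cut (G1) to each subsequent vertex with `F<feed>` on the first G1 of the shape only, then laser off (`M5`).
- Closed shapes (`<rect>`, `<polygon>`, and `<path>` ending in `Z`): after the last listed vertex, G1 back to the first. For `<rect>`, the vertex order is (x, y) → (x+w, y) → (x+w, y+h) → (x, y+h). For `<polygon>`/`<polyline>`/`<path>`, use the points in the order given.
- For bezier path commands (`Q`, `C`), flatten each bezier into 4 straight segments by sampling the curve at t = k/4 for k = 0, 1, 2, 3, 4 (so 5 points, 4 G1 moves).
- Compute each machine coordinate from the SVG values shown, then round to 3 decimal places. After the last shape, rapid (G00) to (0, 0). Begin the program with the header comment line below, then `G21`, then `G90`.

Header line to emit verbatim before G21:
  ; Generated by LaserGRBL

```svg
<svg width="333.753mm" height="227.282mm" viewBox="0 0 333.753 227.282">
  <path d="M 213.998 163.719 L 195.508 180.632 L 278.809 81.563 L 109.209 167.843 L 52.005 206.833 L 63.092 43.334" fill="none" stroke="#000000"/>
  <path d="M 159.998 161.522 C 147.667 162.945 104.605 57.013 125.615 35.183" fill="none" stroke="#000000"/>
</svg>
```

1 u = 1 mm; y_m = 227.282 − y.

[1] `<path>` open polyline, #000000→cut S774 F744: (213.998,63.563) → (195.508,46.650) → (278.809,145.719) → (109.209,59.439) → (52.005,20.449) → (63.092,183.948)

[2] `<path>` cubic bezier, #000000→cut S774 F744: (159.998,65.760) → (146.469,81.830) → (130.304,120.210) → (120.390,162.949) → (125.615,192.099)

; Generated by LaserGRBL
G21
G90
G00 X213.998 Y63.563
M3 S774
G1 X195.508 Y46.650 F744
G1 X278.809 Y145.719
G1 X109.209 Y59.439
G1 X52.005 Y20.449
G1 X63.092 Y183.948
M5
G00 X159.998 Y65.760
M3 S774
G1 X146.469 Y81.830 F744
G1 X130.304 Y120.210
G1 X120.390 Y162.949
G1 X125.615 Y192.099
M5
G00 X0.000 Y0.000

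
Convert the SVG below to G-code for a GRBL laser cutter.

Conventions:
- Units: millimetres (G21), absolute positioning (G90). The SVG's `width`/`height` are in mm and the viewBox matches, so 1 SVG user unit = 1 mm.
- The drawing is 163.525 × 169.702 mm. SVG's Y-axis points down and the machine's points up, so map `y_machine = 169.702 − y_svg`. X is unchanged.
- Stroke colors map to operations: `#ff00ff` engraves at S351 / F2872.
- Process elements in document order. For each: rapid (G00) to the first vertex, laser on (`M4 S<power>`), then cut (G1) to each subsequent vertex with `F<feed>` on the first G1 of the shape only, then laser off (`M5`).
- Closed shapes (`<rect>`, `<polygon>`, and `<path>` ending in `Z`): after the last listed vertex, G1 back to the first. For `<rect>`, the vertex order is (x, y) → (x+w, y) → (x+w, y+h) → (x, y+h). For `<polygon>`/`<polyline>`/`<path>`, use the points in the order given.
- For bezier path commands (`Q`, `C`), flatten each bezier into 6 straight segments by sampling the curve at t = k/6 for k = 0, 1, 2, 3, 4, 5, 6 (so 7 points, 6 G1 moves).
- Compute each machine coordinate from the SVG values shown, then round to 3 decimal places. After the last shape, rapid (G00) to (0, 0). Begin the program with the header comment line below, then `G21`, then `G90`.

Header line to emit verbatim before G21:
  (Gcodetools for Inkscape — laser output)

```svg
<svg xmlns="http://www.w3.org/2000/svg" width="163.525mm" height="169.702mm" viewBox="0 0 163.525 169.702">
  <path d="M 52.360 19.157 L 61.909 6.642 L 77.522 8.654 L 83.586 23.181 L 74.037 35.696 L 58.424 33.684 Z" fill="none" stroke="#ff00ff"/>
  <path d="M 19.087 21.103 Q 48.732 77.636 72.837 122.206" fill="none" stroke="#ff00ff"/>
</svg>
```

(Gcodetools for Inkscape — laser output)
G21
G90
G00 X52.360 Y150.545
M4 S351
G1 X61.909 Y163.060 F2872
G1 X77.522 Y161.048
G1 X83.586 Y146.521
G1 X74.037 Y134.006
G1 X58.424 Y136.018
G1 X52.360 Y150.545
M5
G00 X19.087 Y148.599
M4 S351
G1 X28.815 Y130.087 F2872
G1 X38.235 Y112.240
G1 X47.347 Y95.057
G1 X56.151 Y78.539
G1 X64.648 Y62.685
G1 X72.837 Y47.496
M5
G00 X0.000 Y0.000

viewBox `0 0 163.525 169.702` with mm width/height → 1 unit = 1 mm. Flip: y_m = 169.702 − y_svg.

**Shape 1** — `<path>` regular polygon, stroke `#ff00ff` → engrave (S351, F2872). Machine vertices: (52.360,150.545) → (61.909,163.060) → (77.522,161.048) → (83.586,146.521) → (74.037,134.006) → (58.424,136.018) → (52.360,150.545). Closed: final G1 returns to the first vertex.

**Shape 2** — `<path>` quadratic bezier, stroke `#ff00ff` → engrave (S351, F2872). Control points (SVG): P0=(19.087,21.103), P1=(48.732,77.636), P2=(72.837,122.206); sampled at t=k/6. Machine vertices: (19.087,148.599) → (28.815,130.087) → (38.235,112.240) → (47.347,95.057) → (56.151,78.539) → (64.648,62.685) → (72.837,47.496). Open path.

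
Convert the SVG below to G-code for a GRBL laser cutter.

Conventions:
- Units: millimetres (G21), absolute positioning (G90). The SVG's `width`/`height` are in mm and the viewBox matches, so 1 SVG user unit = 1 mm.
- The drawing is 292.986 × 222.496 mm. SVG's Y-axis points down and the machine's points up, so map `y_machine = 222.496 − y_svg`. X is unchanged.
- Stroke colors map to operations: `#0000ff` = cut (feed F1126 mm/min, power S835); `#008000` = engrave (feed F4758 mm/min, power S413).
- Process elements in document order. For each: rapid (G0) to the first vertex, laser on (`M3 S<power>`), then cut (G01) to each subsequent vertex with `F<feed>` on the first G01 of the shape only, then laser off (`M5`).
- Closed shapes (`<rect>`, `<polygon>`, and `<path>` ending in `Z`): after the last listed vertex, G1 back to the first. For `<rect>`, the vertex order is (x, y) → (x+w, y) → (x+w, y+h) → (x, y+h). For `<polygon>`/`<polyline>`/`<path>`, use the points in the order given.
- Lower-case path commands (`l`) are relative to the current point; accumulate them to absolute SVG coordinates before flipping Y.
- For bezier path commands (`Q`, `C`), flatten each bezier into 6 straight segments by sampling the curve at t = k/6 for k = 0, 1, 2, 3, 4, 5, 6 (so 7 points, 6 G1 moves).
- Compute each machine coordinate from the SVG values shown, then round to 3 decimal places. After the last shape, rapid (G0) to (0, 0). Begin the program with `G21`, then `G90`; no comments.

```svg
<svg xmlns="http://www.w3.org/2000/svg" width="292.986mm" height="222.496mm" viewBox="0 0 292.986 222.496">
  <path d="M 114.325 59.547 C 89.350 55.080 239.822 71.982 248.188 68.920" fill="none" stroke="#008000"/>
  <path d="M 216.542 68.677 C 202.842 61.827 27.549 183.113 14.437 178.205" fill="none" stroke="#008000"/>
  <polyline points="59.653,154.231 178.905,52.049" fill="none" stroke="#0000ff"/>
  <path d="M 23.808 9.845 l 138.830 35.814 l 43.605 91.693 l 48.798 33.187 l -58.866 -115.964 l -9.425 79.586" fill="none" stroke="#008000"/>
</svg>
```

Since the viewBox matches the mm dimensions, user units are millimetres directly. The only transform is the Y-flip y_m = 222.496 − y_svg.

Shape 1 is a cubic bezier drawn with `<path>`. Its stroke #008000 means engrave at S413, F4758. After flipping Y the toolpath is (114.325,162.949) → (114.988,163.593) → (136.071,161.824) → (168.754,158.789) → (204.215,155.638) → (233.633,153.517) → (248.188,153.576).

Shape 2 is a cubic bezier drawn with `<path>`. Its stroke #008000 means engrave at S413, F4758. After flipping Y the toolpath is (216.542,153.819) → (197.725,147.743) → (160.969,127.377) → (115.269,99.783) → (69.618,72.028) → (33.009,51.176) → (14.437,44.291).

Shape 3 is a line segment drawn with `<polyline>`. Its stroke #0000ff means cut at S835, F1126. After flipping Y the toolpath is (59.653,68.265) → (178.905,170.447).

Shape 4 is a open polyline drawn with `<path>`. Its stroke #008000 means engrave at S413, F4758. After flipping Y the toolpath is (23.808,212.651) → (162.638,176.837) → (206.243,85.144) → (255.041,51.957) → (196.175,167.921) → (186.750,88.335).

G21
G90
G0 X114.325 Y162.949
M3 S413
G01 X114.988 Y163.593 F4758
G01 X136.071 Y161.824
G01 X168.754 Y158.789
G01 X204.215 Y155.638
G01 X233.633 Y153.517
G01 X248.188 Y153.576
M5
G0 X216.542 Y153.819
M3 S413
G01 X197.725 Y147.743 F4758
G01 X160.969 Y127.377
G01 X115.269 Y99.783
G01 X69.618 Y72.028
G01 X33.009 Y51.176
G01 X14.437 Y44.291
M5
G0 X59.653 Y68.265
M3 S835
G01 X178.905 Y170.447 F1126
M5
G0 X23.808 Y212.651
M3 S413
G01 X162.638 Y176.837 F4758
G01 X206.243 Y85.144
G01 X255.041 Y51.957
G01 X196.175 Y167.921
G01 X186.750 Y88.335
M5
G0 X0.000 Y0.000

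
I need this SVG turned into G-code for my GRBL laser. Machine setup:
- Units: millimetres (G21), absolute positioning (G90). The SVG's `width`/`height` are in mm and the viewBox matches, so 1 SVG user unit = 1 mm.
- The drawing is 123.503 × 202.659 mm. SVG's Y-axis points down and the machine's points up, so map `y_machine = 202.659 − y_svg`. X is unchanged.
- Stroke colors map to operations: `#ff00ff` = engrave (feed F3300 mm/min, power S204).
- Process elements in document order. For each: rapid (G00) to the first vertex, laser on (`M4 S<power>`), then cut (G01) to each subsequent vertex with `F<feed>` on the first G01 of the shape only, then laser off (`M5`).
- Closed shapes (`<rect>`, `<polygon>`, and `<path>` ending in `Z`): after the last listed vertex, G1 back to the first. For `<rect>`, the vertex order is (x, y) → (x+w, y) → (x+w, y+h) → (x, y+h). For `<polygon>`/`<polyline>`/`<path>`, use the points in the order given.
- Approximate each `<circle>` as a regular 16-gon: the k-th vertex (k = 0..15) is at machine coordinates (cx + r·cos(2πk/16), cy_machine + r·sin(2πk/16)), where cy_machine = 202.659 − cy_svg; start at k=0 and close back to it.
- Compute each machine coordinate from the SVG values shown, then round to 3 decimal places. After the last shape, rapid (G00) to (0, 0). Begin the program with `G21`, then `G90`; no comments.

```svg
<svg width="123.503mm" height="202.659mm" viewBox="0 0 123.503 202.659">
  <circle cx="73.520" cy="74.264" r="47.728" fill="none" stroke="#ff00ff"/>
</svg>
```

Since the viewBox matches the mm dimensions, user units are millimetres directly. The only transform is the Y-flip y_m = 202.659 − y_svg.

Shape 1 is a circle drawn with `<circle>`. Its stroke #ff00ff means engrave at S204, F3300. After flipping Y the toolpath is (121.248,128.395) → (117.615,146.660) → (107.269,162.144) → (91.785,172.490) → (73.520,176.123) → (55.255,172.490) → (39.771,162.144) → (29.425,146.660) → (25.792,128.395) → (29.425,110.130) → (39.771,94.646) → (55.255,84.300) → (73.520,80.667) → (91.785,84.300) → (107.269,94.646) → (117.615,110.130) → (121.248,128.395), returning to the start.

G21
G90
G00 X121.248 Y128.395
M4 S204
G01 X117.615 Y146.660 F3300
G01 X107.269 Y162.144
G01 X91.785 Y172.490
G01 X73.520 Y176.123
G01 X55.255 Y172.490
G01 X39.771 Y162.144
G01 X29.425 Y146.660
G01 X25.792 Y128.395
G01 X29.425 Y110.130
G01 X39.771 Y94.646
G01 X55.255 Y84.300
G01 X73.520 Y80.667
G01 X91.785 Y84.300
G01 X107.269 Y94.646
G01 X117.615 Y110.130
G01 X121.248 Y128.395
M5
G00 X0.000 Y0.000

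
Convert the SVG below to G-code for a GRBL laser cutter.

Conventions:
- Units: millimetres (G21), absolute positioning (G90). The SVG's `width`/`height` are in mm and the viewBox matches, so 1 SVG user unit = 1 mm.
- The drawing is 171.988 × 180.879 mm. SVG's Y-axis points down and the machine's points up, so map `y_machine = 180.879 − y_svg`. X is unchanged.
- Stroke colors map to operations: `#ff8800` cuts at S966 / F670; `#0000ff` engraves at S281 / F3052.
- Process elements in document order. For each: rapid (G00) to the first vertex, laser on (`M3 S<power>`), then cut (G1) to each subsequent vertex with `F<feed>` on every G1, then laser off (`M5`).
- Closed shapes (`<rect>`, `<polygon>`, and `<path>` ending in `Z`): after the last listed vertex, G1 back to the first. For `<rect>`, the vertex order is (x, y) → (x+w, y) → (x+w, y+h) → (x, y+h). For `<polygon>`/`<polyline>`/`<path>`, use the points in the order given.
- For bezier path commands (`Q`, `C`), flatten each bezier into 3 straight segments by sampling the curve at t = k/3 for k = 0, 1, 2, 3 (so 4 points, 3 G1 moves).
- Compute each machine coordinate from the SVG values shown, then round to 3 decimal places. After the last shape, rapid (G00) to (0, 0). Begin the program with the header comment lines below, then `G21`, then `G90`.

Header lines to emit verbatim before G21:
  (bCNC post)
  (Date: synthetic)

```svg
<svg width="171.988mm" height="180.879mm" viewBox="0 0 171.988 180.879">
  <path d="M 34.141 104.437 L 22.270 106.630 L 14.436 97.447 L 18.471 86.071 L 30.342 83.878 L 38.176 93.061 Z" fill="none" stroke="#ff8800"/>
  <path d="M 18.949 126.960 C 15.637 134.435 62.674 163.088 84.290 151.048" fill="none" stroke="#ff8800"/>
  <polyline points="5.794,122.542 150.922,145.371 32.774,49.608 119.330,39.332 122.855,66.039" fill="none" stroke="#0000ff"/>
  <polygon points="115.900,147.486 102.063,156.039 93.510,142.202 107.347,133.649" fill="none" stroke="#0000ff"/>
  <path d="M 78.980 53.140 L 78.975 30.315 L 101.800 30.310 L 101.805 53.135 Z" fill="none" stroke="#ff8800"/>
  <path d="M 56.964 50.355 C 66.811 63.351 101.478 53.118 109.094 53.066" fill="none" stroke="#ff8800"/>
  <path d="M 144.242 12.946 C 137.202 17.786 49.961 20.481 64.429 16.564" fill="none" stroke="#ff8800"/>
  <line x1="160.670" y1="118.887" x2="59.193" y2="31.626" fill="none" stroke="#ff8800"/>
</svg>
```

(bCNC post)
(Date: synthetic)
G21
G90
G00 X34.141 Y76.442
M3 S966
G1 X22.270 Y74.249 F670
G1 X14.436 Y83.432 F670
G1 X18.471 Y94.808 F670
G1 X30.342 Y97.001 F670
G1 X38.176 Y87.818 F670
G1 X34.141 Y76.442 F670
M5
G00 X18.949 Y53.919
M3 S966
G1 X29.614 Y41.676 F670
G1 X57.007 Y29.064 F670
G1 X84.290 Y29.831 F670
M5
G00 X5.794 Y58.337
M3 S281
G1 X150.922 Y35.508 F3052
G1 X32.774 Y131.271 F3052
G1 X119.330 Y141.547 F3052
G1 X122.855 Y114.840 F3052
M5
G00 X115.900 Y33.393
M3 S281
G1 X102.063 Y24.840 F3052
G1 X93.510 Y38.677 F3052
G1 X107.347 Y47.230 F3052
G1 X115.900 Y33.393 F3052
M5
G00 X78.980 Y127.739
M3 S966
G1 X78.975 Y150.564 F670
G1 X101.800 Y150.569 F670
G1 X101.805 Y127.744 F670
G1 X78.980 Y127.739 F670
M5
G00 X56.964 Y130.524
M3 S966
G1 X73.163 Y124.034 F670
G1 X94.382 Y125.605 F670
G1 X109.094 Y127.813 F670
M5
G00 X144.242 Y167.933
M3 S966
G1 X117.206 Y163.973 F670
G1 X77.127 Y162.437 F670
G1 X64.429 Y164.315 F670
M5
G00 X160.670 Y61.992
M3 S966
G1 X59.193 Y149.253 F670
M5
G00 X0.000 Y0.000

Since the viewBox matches the mm dimensions, user units are millimetres directly. The only transform is the Y-flip y_m = 180.879 − y_svg.

Shape 1 is a regular polygon drawn with `<path>`. Its stroke #ff8800 means cut at S966, F670. After flipping Y the toolpath is (34.141,76.442) → (22.270,74.249) → (14.436,83.432) → (18.471,94.808) → (30.342,97.001) → (38.176,87.818) → (34.141,76.442), returning to the start.

Shape 2 is a cubic bezier drawn with `<path>`. Its stroke #ff8800 means cut at S966, F670. After flipping Y the toolpath is (18.949,53.919) → (29.614,41.676) → (57.007,29.064) → (84.290,29.831).

Shape 3 is a open polyline drawn with `<polyline>`. Its stroke #0000ff means engrave at S281, F3052. After flipping Y the toolpath is (5.794,58.337) → (150.922,35.508) → (32.774,131.271) → (119.330,141.547) → (122.855,114.840).

Shape 4 is a regular polygon drawn with `<polygon>`. Its stroke #0000ff means engrave at S281, F3052. After flipping Y the toolpath is (115.900,33.393) → (102.063,24.840) → (93.510,38.677) → (107.347,47.230) → (115.900,33.393), returning to the start.

Shape 5 is a regular polygon drawn with `<path>`. Its stroke #ff8800 means cut at S966, F670. After flipping Y the toolpath is (78.980,127.739) → (78.975,150.564) → (101.800,150.569) → (101.805,127.744) → (78.980,127.739), returning to the start.

Shape 6 is a cubic bezier drawn with `<path>`. Its stroke #ff8800 means cut at S966, F670. After flipping Y the toolpath is (56.964,130.524) → (73.163,124.034) → (94.382,125.605) → (109.094,127.813).

Shape 7 is a cubic bezier drawn with `<path>`. Its stroke #ff8800 means cut at S966, F670. After flipping Y the toolpath is (144.242,167.933) → (117.206,163.973) → (77.127,162.437) → (64.429,164.315).

Shape 8 is a line segment drawn with `<line>`. Its stroke #ff8800 means cut at S966, F670. After flipping Y the toolpath is (160.670,61.992) → (59.193,149.253).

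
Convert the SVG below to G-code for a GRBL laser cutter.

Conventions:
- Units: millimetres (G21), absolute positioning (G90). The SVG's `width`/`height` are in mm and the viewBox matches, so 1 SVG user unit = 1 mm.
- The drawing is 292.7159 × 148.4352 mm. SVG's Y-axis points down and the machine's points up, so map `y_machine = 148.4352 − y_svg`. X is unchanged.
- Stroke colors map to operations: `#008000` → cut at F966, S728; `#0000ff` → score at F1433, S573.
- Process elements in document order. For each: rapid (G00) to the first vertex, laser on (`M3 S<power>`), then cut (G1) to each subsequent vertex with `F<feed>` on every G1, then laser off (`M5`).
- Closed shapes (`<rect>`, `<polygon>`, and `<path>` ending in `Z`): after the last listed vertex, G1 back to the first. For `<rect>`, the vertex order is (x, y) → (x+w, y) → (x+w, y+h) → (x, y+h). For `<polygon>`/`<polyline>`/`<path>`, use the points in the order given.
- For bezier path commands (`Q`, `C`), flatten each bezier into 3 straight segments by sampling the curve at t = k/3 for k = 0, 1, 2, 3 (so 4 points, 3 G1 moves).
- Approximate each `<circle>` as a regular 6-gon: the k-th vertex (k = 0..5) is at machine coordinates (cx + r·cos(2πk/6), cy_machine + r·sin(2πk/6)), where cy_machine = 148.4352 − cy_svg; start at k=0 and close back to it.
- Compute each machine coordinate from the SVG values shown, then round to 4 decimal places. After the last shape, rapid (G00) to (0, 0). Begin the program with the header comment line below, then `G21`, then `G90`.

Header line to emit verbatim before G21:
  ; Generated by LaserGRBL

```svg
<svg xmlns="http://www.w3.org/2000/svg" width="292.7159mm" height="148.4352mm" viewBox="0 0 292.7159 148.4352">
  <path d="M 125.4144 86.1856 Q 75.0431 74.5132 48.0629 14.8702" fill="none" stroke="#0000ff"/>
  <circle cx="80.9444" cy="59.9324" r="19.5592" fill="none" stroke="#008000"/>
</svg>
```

1 u = 1 mm; y_m = 148.4352 − y.

[1] `<path>` quadratic bezier, #0000ff→score S573 F1433: (125.4144,62.2496) → (94.4325,75.3613) → (68.6487,99.1331) → (48.0629,133.5650)

[2] `<circle>` circle, #008000→cut S728 F966: (100.5036,88.5028) → (90.7240,105.4416) → (71.1648,105.4416) → (61.3852,88.5028) → (71.1648,71.5640) → (90.7240,71.5640) → (100.5036,88.5028) (closed)

; Generated by LaserGRBL
G21
G90
G00 X125.4144 Y62.2496
M3 S573
G1 X94.4325 Y75.3613 F1433
G1 X68.6487 Y99.1331 F1433
G1 X48.0629 Y133.5650 F1433
M5
G00 X100.5036 Y88.5028
M3 S728
G1 X90.7240 Y105.4416 F966
G1 X71.1648 Y105.4416 F966
G1 X61.3852 Y88.5028 F966
G1 X71.1648 Y71.5640 F966
G1 X90.7240 Y71.5640 F966
G1 X100.5036 Y88.5028 F966
M5
G00 X0.0000 Y0.0000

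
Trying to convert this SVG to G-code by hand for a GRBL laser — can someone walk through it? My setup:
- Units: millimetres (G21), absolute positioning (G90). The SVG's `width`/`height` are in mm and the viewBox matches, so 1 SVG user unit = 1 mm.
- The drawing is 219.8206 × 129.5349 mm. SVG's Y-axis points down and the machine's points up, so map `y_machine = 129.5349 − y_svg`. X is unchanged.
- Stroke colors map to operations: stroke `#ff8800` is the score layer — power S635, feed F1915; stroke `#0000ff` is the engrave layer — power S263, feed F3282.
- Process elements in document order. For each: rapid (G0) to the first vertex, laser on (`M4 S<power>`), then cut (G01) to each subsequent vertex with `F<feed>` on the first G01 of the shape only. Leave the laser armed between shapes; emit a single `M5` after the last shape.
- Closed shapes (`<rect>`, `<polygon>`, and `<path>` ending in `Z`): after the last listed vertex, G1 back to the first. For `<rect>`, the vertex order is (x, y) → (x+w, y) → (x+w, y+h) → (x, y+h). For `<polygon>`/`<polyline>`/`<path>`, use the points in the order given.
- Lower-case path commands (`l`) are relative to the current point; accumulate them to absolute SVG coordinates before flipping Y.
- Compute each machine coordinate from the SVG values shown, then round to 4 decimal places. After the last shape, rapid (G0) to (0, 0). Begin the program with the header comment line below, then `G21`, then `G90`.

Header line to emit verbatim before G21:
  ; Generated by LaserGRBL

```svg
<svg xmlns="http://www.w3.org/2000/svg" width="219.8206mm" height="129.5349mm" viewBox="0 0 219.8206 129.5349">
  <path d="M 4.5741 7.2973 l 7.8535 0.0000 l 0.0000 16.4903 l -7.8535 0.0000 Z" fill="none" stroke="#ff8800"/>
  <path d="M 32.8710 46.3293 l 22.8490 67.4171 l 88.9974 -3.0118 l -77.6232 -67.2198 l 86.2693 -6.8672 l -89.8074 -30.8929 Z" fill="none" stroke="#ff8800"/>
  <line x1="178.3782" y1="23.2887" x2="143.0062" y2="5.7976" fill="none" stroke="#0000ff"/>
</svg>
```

viewBox `0 0 219.8206 129.5349` with mm width/height → 1 unit = 1 mm. Flip: y_m = 129.5349 − y_svg.

**Shape 1** — `<path>` rectangle, stroke `#ff8800` → score (S635, F1915). Machine vertices: (4.5741,122.2376) → (12.4276,122.2376) → (12.4276,105.7473) → (4.5741,105.7473) → (4.5741,122.2376). Closed: final G1 returns to the first vertex.

**Shape 2** — `<path>` closed polygon, stroke `#ff8800` → score (S635, F1915). Machine vertices: (32.8710,83.2056) → (55.7200,15.7885) → (144.7174,18.8003) → (67.0942,86.0201) → (153.3635,92.8873) → (63.5561,123.7802) → (32.8710,83.2056). Closed: final G1 returns to the first vertex.

**Shape 3** — `<line>` line segment, stroke `#0000ff` → engrave (S263, F3282). Machine vertices: (178.3782,106.2462) → (143.0062,123.7373). Open path.

; Generated by LaserGRBL
G21
G90
G0 X4.5741 Y122.2376
M4 S635
G01 X12.4276 Y122.2376 F1915
G01 X12.4276 Y105.7473
G01 X4.5741 Y105.7473
G01 X4.5741 Y122.2376
G0 X32.8710 Y83.2056
M4 S635
G01 X55.7200 Y15.7885 F1915
G01 X144.7174 Y18.8003
G01 X67.0942 Y86.0201
G01 X153.3635 Y92.8873
G01 X63.5561 Y123.7802
G01 X32.8710 Y83.2056
G0 X178.3782 Y106.2462
M4 S263
G01 X143.0062 Y123.7373 F3282
M5
G0 X0.0000 Y0.0000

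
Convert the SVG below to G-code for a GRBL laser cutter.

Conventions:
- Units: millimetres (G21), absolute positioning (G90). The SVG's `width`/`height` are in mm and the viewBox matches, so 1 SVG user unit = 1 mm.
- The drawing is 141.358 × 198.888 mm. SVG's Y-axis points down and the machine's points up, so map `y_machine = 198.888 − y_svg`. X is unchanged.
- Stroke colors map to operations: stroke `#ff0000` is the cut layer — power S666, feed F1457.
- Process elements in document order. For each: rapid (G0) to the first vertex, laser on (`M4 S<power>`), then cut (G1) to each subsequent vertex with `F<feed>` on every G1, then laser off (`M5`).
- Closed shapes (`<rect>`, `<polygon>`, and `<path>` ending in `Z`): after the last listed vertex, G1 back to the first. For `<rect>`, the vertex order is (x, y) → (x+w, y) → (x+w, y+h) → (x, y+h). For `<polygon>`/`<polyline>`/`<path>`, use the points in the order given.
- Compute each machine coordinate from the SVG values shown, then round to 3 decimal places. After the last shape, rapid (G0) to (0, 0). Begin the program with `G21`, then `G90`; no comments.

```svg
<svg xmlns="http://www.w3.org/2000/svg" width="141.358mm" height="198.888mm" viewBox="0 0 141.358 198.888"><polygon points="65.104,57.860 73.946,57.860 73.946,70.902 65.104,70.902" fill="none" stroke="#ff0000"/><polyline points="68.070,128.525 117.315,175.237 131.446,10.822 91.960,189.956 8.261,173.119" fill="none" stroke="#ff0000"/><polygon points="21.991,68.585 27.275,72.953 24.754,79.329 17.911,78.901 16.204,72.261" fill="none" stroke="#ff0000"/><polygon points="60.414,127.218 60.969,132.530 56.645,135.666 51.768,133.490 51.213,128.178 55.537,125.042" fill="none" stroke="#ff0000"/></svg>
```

1 u = 1 mm; y_m = 198.888 − y.

[1] `<polygon>` rectangle, #ff0000→cut S666 F1457: (65.104,141.028) → (73.946,141.028) → (73.946,127.986) → (65.104,127.986) → (65.104,141.028) (closed)

[2] `<polyline>` open polyline, #ff0000→cut S666 F1457: (68.070,70.363) → (117.315,23.651) → (131.446,188.066) → (91.960,8.932) → (8.261,25.769)

[3] `<polygon>` regular polygon, #ff0000→cut S666 F1457: (21.991,130.303) → (27.275,125.935) → (24.754,119.559) → (17.911,119.987) → (16.204,126.627) → (21.991,130.303) (closed)

[4] `<polygon>` regular polygon, #ff0000→cut S666 F1457: (60.414,71.670) → (60.969,66.358) → (56.645,63.222) → (51.768,65.398) → (51.213,70.710) → (55.537,73.846) → (60.414,71.670) (closed)

G21
G90
G0 X65.104 Y141.028
M4 S666
G1 X73.946 Y141.028 F1457
G1 X73.946 Y127.986 F1457
G1 X65.104 Y127.986 F1457
G1 X65.104 Y141.028 F1457
M5
G0 X68.070 Y70.363
M4 S666
G1 X117.315 Y23.651 F1457
G1 X131.446 Y188.066 F1457
G1 X91.960 Y8.932 F1457
G1 X8.261 Y25.769 F1457
M5
G0 X21.991 Y130.303
M4 S666
G1 X27.275 Y125.935 F1457
G1 X24.754 Y119.559 F1457
G1 X17.911 Y119.987 F1457
G1 X16.204 Y126.627 F1457
G1 X21.991 Y130.303 F1457
M5
G0 X60.414 Y71.670
M4 S666
G1 X60.969 Y66.358 F1457
G1 X56.645 Y63.222 F1457
G1 X51.768 Y65.398 F1457
G1 X51.213 Y70.710 F1457
G1 X55.537 Y73.846 F1457
G1 X60.414 Y71.670 F1457
M5
G0 X0.000 Y0.000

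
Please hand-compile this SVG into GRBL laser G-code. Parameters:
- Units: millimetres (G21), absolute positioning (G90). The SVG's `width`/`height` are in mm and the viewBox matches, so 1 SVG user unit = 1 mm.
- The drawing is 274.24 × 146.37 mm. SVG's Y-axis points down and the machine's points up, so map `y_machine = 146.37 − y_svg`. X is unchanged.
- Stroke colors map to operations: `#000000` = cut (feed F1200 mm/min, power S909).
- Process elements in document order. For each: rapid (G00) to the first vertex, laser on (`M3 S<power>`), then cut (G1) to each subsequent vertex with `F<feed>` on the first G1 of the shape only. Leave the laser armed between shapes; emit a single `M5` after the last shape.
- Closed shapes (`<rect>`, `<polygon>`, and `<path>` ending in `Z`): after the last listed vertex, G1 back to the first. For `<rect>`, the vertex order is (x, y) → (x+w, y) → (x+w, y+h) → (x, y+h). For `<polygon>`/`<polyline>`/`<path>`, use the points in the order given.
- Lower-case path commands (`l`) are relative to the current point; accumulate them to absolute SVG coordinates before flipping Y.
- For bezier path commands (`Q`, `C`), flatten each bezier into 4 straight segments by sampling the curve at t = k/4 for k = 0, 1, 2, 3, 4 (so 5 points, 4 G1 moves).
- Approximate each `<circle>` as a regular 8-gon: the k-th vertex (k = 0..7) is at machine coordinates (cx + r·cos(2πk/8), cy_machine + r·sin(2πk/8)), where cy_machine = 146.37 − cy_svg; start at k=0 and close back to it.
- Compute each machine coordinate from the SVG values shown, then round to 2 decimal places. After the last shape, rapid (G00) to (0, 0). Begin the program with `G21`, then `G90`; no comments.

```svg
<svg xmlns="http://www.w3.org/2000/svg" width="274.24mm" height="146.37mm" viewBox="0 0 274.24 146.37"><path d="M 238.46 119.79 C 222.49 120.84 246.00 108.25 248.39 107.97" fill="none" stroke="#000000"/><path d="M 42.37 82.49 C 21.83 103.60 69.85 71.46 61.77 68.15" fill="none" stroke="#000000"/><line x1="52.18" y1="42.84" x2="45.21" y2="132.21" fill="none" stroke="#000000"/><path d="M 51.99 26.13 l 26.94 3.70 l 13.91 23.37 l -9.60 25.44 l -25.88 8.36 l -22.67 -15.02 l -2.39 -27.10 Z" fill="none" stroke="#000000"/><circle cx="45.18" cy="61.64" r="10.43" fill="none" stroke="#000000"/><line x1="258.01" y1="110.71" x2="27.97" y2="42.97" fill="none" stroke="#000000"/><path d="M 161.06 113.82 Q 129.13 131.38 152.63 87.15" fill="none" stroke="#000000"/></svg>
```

G21
G90
G00 X238.46 Y26.58
M3 S909
G1 X232.94 Y27.94 F1200
G1 X236.54 Y31.99
G1 X243.58 Y36.29
G1 X248.39 Y38.40
G00 X42.37 Y63.88
M3 S909
G1 X37.87 Y56.75 F1200
G1 X47.40 Y61.89
G1 X59.26 Y71.61
G1 X61.77 Y78.22
G00 X52.18 Y103.53
M3 S909
G1 X45.21 Y14.16 F1200
G00 X51.99 Y120.24
M3 S909
G1 X78.93 Y116.54 F1200
G1 X92.84 Y93.17
G1 X83.24 Y67.73
G1 X57.36 Y59.37
G1 X34.69 Y74.39
G1 X32.30 Y101.49
G1 X51.99 Y120.24
G00 X55.61 Y84.73
M3 S909
G1 X52.56 Y92.11 F1200
G1 X45.18 Y95.16
G1 X37.80 Y92.11
G1 X34.75 Y84.73
G1 X37.80 Y77.35
G1 X45.18 Y74.30
G1 X52.56 Y77.35
G1 X55.61 Y84.73
G00 X258.01 Y35.66
M3 S909
G1 X27.97 Y103.40 F1200
G00 X161.06 Y32.55
M3 S909
G1 X148.56 Y27.63 F1200
G1 X142.99 Y30.44
G1 X144.34 Y40.97
G1 X152.63 Y59.22
M5
G00 X0.00 Y0.00

1 u = 1 mm; y_m = 146.37 − y.

[1] `<path>` cubic bezier, #000000→cut S909 F1200: (238.46,26.58) → (232.94,27.94) → (236.54,31.99) → (243.58,36.29) → (248.39,38.40)

[2] `<path>` cubic bezier, #000000→cut S909 F1200: (42.37,63.88) → (37.87,56.75) → (47.40,61.89) → (59.26,71.61) → (61.77,78.22)

[3] `<line>` line segment, #000000→cut S909 F1200: (52.18,103.53) → (45.21,14.16)

[4] `<path>` regular polygon, #000000→cut S909 F1200: (51.99,120.24) → (78.93,116.54) → (92.84,93.17) → (83.24,67.73) → (57.36,59.37) → (34.69,74.39) → (32.30,101.49) → (51.99,120.24) (closed)

[5] `<circle>` circle, #000000→cut S909 F1200: (55.61,84.73) → (52.56,92.11) → (45.18,95.16) → (37.80,92.11) → (34.75,84.73) → (37.80,77.35) → (45.18,74.30) → (52.56,77.35) → (55.61,84.73) (closed)

[6] `<line>` line segment, #000000→cut S909 F1200: (258.01,35.66) → (27.97,103.40)

[7] `<path>` quadratic bezier, #000000→cut S909 F1200: (161.06,32.55) → (148.56,27.63) → (142.99,30.44) → (144.34,40.97) → (152.63,59.22)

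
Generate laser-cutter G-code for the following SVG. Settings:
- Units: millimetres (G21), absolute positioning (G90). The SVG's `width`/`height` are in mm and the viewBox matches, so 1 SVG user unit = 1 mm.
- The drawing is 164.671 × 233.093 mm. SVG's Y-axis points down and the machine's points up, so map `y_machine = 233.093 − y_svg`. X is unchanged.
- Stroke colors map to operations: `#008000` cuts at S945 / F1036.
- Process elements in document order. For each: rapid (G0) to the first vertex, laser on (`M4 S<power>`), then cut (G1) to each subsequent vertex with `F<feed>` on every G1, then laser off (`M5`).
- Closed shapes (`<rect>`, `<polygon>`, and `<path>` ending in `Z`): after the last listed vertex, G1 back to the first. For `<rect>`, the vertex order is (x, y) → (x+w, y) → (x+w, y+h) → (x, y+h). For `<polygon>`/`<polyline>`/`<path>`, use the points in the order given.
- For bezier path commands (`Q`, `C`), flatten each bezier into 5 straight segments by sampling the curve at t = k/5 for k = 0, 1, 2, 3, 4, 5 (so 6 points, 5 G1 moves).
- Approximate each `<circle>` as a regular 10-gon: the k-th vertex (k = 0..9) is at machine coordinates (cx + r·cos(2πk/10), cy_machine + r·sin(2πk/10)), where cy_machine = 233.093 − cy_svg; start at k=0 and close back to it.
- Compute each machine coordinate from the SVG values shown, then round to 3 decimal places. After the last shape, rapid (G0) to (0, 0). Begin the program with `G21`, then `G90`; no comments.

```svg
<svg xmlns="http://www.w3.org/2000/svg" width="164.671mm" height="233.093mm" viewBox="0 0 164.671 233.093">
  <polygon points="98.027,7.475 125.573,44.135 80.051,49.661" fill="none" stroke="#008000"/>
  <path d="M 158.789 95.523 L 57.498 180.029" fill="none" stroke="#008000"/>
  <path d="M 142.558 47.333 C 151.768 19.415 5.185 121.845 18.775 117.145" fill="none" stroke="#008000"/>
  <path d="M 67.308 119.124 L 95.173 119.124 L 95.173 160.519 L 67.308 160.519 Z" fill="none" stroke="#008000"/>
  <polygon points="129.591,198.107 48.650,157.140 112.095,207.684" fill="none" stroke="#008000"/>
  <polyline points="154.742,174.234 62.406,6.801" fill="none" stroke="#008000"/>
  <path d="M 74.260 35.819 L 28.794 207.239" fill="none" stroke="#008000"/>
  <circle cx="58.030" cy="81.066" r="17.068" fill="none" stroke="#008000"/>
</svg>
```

1 u = 1 mm; y_m = 233.093 − y.

[1] `<polygon>` regular polygon, #008000→cut S945 F1036: (98.027,225.618) → (125.573,188.958) → (80.051,183.432) → (98.027,225.618) (closed)

[2] `<path>` line segment, #008000→cut S945 F1036: (158.789,137.570) → (57.498,53.064)

[3] `<path>` cubic bezier, #008000→cut S945 F1036: (142.558,185.760) → (131.917,188.769) → (99.051,171.893) → (59.128,146.532) → (27.314,124.084) → (18.775,115.948)

[4] `<path>` rectangle, #008000→cut S945 F1036: (67.308,113.969) → (95.173,113.969) → (95.173,72.574) → (67.308,72.574) → (67.308,113.969) (closed)

[5] `<polygon>` closed polygon, #008000→cut S945 F1036: (129.591,34.986) → (48.650,75.953) → (112.095,25.409) → (129.591,34.986) (closed)

[6] `<polyline>` line segment, #008000→cut S945 F1036: (154.742,58.859) → (62.406,226.292)

[7] `<path>` line segment, #008000→cut S945 F1036: (74.260,197.274) → (28.794,25.854)

[8] `<circle>` circle, #008000→cut S945 F1036: (75.098,152.027) → (71.838,162.059) → (63.304,168.260) → (52.756,168.260) → (44.222,162.059) → (40.962,152.027) → (44.222,141.995) → (52.756,135.794) → (63.304,135.794) → (71.838,141.995) → (75.098,152.027) (closed)

G21
G90
G0 X98.027 Y225.618
M4 S945
G1 X125.573 Y188.958 F1036
G1 X80.051 Y183.432 F1036
G1 X98.027 Y225.618 F1036
M5
G0 X158.789 Y137.570
M4 S945
G1 X57.498 Y53.064 F1036
M5
G0 X142.558 Y185.760
M4 S945
G1 X131.917 Y188.769 F1036
G1 X99.051 Y171.893 F1036
G1 X59.128 Y146.532 F1036
G1 X27.314 Y124.084 F1036
G1 X18.775 Y115.948 F1036
M5
G0 X67.308 Y113.969
M4 S945
G1 X95.173 Y113.969 F1036
G1 X95.173 Y72.574 F1036
G1 X67.308 Y72.574 F1036
G1 X67.308 Y113.969 F1036
M5
G0 X129.591 Y34.986
M4 S945
G1 X48.650 Y75.953 F1036
G1 X112.095 Y25.409 F1036
G1 X129.591 Y34.986 F1036
M5
G0 X154.742 Y58.859
M4 S945
G1 X62.406 Y226.292 F1036
M5
G0 X74.260 Y197.274
M4 S945
G1 X28.794 Y25.854 F1036
M5
G0 X75.098 Y152.027
M4 S945
G1 X71.838 Y162.059 F1036
G1 X63.304 Y168.260 F1036
G1 X52.756 Y168.260 F1036
G1 X44.222 Y162.059 F1036
G1 X40.962 Y152.027 F1036
G1 X44.222 Y141.995 F1036
G1 X52.756 Y135.794 F1036
G1 X63.304 Y135.794 F1036
G1 X71.838 Y141.995 F1036
G1 X75.098 Y152.027 F1036
M5
G0 X0.000 Y0.000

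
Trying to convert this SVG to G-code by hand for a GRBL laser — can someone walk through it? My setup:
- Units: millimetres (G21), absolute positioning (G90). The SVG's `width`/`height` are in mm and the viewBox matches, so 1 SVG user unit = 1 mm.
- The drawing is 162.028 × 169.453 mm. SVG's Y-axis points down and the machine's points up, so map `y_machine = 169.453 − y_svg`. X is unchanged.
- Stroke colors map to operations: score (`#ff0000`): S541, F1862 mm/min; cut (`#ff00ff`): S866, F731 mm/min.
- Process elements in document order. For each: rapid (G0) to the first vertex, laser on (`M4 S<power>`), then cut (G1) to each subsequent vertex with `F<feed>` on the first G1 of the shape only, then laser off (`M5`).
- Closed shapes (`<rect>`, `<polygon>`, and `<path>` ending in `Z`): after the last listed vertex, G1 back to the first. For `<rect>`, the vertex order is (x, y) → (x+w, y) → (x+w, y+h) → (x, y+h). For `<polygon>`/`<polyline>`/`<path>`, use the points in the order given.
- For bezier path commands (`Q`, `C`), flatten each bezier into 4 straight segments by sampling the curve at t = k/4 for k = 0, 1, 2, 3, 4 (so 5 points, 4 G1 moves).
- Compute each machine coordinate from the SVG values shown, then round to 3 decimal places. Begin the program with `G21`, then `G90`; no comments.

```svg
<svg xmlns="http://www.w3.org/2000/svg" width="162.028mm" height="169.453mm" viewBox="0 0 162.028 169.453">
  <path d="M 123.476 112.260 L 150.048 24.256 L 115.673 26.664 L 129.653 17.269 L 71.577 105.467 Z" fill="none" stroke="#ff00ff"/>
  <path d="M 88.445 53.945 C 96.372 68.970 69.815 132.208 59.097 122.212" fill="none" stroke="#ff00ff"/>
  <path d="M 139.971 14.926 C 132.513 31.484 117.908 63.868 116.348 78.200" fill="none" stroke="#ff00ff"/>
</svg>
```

G21
G90
G0 X123.476 Y57.193
M4 S866
G1 X150.048 Y145.197 F731
G1 X115.673 Y142.789
G1 X129.653 Y152.184
G1 X71.577 Y63.986
G1 X123.476 Y57.193
M5
G0 X88.445 Y115.508
M4 S866
G1 X88.711 Y97.097 F731
G1 X80.763 Y71.992
G1 X69.319 Y51.578
G1 X59.097 Y47.241
M5
G0 X139.971 Y154.527
M4 S866
G1 X133.353 Y139.670 F731
G1 X125.948 Y122.055
G1 X119.648 Y104.857
G1 X116.348 Y91.253
M5

1 u = 1 mm; y_m = 169.453 − y.

[1] `<path>` closed polygon, #ff00ff→cut S866 F731: (123.476,57.193) → (150.048,145.197) → (115.673,142.789) → (129.653,152.184) → (71.577,63.986) → (123.476,57.193) (closed)

[2] `<path>` cubic bezier, #ff00ff→cut S866 F731: (88.445,115.508) → (88.711,97.097) → (80.763,71.992) → (69.319,51.578) → (59.097,47.241)

[3] `<path>` cubic bezier, #ff00ff→cut S866 F731: (139.971,154.527) → (133.353,139.670) → (125.948,122.055) → (119.648,104.857) → (116.348,91.253)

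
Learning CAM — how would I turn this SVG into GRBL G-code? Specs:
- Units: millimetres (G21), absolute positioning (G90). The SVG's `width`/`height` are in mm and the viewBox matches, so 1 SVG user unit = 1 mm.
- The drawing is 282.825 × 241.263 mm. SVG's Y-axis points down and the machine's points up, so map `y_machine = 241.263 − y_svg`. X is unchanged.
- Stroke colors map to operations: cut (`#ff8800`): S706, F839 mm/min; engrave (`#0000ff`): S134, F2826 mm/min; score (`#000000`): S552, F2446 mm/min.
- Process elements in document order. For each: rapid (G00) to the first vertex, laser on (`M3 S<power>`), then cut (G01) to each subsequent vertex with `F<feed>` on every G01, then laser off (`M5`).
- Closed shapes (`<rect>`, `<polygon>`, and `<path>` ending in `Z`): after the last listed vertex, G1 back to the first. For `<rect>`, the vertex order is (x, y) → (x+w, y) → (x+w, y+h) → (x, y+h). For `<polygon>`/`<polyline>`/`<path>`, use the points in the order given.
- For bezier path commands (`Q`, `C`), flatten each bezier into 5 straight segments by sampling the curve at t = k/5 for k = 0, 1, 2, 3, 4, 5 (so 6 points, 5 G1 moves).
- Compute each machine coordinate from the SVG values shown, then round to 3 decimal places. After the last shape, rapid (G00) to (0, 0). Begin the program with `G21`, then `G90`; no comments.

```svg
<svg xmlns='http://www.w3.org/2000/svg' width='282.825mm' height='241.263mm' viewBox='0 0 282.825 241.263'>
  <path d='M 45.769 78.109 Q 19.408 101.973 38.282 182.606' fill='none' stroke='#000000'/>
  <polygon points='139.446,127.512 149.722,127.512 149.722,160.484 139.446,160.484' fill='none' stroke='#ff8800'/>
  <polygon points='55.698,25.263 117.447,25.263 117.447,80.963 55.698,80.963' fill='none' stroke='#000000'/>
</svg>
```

G21
G90
G00 X45.769 Y163.154
M3 S552
G01 X37.034 Y151.338 F2446
G01 X31.918 Y134.980 F2446
G01 X30.420 Y114.080 F2446
G01 X32.542 Y88.639 F2446
G01 X38.282 Y58.657 F2446
M5
G00 X139.446 Y113.751
M3 S706
G01 X149.722 Y113.751 F839
G01 X149.722 Y80.779 F839
G01 X139.446 Y80.779 F839
G01 X139.446 Y113.751 F839
M5
G00 X55.698 Y216.000
M3 S552
G01 X117.447 Y216.000 F2446
G01 X117.447 Y160.300 F2446
G01 X55.698 Y160.300 F2446
G01 X55.698 Y216.000 F2446
M5
G00 X0.000 Y0.000

viewBox `0 0 282.825 241.263` with mm width/height → 1 unit = 1 mm. Flip: y_m = 241.263 − y_svg.

**Shape 1** — `<path>` quadratic bezier, stroke `#000000` → score (S552, F2446). Control points (SVG): P0=(45.769,78.109), P1=(19.408,101.973), P2=(38.282,182.606); sampled at t=k/5. Machine vertices: (45.769,163.154) → (37.034,151.338) → (31.918,134.980) → (30.420,114.080) → (32.542,88.639) → (38.282,58.657). Open path.

**Shape 2** — `<polygon>` rectangle, stroke `#ff8800` → cut (S706, F839). Machine vertices: (139.446,113.751) → (149.722,113.751) → (149.722,80.779) → (139.446,80.779) → (139.446,113.751). Closed: final G1 returns to the first vertex.

**Shape 3** — `<polygon>` rectangle, stroke `#000000` → score (S552, F2446). Machine vertices: (55.698,216.000) → (117.447,216.000) → (117.447,160.300) → (55.698,160.300) → (55.698,216.000). Closed: final G1 returns to the first vertex.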